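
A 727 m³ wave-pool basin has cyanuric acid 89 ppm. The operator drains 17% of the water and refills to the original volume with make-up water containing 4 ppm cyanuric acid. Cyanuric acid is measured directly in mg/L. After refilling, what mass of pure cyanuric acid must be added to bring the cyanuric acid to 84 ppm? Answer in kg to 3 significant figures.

6.87 kg

Volume: 727 m³ = 727,000 L.
After draining 17% and refilling: 89 × 0.83 + 4 × 0.17 = 74.55 ppm.
Deficit to target: 84 − 74.55 = 9.45 mg/L.
Mass: 9.45 mg/L × 727,000 L = 6870 g cyanuric acid.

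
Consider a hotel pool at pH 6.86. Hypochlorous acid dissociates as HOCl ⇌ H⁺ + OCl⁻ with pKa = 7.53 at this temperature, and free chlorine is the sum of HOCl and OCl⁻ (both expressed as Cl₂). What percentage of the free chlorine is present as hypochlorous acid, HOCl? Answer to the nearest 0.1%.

[OCl⁻]/[HOCl] = 10^(pH − pKa) = 10^(6.86 − 7.53) = 10^-0.67 = 0.2138.
Fraction as HOCl = 1 / (1 + 0.2138) = 0.8239.

82.4%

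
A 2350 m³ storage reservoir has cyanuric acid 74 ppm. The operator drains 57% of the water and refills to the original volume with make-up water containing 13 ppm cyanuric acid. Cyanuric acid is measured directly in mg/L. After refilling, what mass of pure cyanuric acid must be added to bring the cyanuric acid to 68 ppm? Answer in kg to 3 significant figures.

Volume: 2350 m³ = 2,350,000 L.
After draining 57% and refilling: 74 × 0.43 + 13 × 0.57 = 39.23 ppm.
Deficit to target: 68 − 39.23 = 28.77 mg/L.
Mass: 28.77 mg/L × 2,350,000 L = 67,610 g cyanuric acid.

67.6 kg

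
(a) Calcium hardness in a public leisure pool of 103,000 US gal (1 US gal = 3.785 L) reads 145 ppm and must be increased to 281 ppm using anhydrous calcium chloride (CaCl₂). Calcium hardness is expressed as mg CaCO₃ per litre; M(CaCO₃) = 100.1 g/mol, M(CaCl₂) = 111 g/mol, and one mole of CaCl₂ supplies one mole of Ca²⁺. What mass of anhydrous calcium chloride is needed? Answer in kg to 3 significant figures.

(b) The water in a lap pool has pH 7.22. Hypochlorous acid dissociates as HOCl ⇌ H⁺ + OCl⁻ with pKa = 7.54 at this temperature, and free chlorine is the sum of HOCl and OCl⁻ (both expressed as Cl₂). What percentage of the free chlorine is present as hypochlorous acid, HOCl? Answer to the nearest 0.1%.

(a) 58.8 kg; (b) 67.6%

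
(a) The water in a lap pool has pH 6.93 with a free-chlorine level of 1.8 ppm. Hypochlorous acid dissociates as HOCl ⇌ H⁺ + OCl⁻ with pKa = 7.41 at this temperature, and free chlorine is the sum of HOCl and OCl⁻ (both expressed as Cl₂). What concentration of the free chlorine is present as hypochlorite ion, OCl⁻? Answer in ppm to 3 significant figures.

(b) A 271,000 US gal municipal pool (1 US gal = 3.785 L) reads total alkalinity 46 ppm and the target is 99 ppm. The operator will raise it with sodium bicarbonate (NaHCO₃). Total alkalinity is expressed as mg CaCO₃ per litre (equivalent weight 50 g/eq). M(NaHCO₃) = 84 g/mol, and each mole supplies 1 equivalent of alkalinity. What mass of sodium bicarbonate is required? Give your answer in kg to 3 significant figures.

(a) 0.448 ppm; (b) 91.3 kg

(a) [OCl⁻]/[HOCl] = 10^(pH − pKa) = 10^(6.93 − 7.41) = 10^-0.48 = 0.3311.
(a) Fraction as HOCl = 1 / (1 + 0.3311) = 0.7512.
(a) OCl⁻ = (1 − 0.7512) × 1.8 ppm = 0.4478 ppm.

(b) Volume: 271,000 US gal × 3.785 L/gal = 1,025,735 L.
(b) Alkalinity to add: (99 − 46) = 53 mg/L as CaCO₃ × 1,025,735 L = 54,360 g as CaCO₃.
(b) Equivalents: 54,360 g ÷ 50 g/eq = 1087 eq.
(b) NaHCO₃ supplies 1 eq per mole → 1087 mol.
(b) Mass: 1087 mol × 84 g/mol = 91,330 g.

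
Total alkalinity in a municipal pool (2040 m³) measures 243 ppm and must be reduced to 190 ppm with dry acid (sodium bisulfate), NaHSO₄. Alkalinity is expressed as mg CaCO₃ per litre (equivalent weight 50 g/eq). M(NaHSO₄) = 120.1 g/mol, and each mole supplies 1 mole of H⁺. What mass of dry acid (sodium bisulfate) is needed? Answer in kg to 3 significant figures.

Volume: 2040 m³ = 2,040,000 L.
Alkalinity to neutralize: (243 − 190) = 53 mg/L as CaCO₃ × 2,040,000 L = 108,100 g as CaCO₃.
Equivalents of H⁺ required: 108,100 ÷ 50 g/eq = 2162 eq = 2162 mol NaHSO₄.
Mass of NaHSO₄: 2162 × 120.1 = 259,700 g.

260 kg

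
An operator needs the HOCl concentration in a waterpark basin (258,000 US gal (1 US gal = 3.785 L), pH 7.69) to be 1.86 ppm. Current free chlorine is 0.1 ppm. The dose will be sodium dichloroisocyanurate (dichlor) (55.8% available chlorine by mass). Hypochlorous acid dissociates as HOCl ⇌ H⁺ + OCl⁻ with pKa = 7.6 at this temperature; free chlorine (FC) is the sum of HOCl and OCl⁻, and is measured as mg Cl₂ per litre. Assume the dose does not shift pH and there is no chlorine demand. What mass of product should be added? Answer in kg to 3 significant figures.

7.08 kg

Volume: 258,000 US gal × 3.785 L/gal = 976,530 L.
[OCl⁻]/[HOCl] = 10^(pH − pKa) = 10^(7.69 − 7.6) = 1.23; fraction as HOCl = 1/(1 + 1.23) = 0.4484.
Free chlorine required for 1.86 ppm HOCl: 1.86 / 0.4484 = 4.148 ppm.
FC to add: 4.148 − 0.1 = 4.048 mg/L as Cl₂.
Cl₂ equivalent: 4.048 mg/L × 976,530 L = 3953 g.
Product at 55.8% available Cl: 3953 / 0.558 = 7085 g.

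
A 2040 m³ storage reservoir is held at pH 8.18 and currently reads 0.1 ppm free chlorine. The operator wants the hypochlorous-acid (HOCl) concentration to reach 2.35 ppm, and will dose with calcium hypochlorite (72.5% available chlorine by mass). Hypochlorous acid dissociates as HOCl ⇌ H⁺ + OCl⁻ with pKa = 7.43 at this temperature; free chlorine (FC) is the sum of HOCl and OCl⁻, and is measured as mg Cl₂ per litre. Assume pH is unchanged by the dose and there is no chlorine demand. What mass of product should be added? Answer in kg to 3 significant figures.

43.5 kg

Volume: 2040 m³ = 2,040,000 L.
[OCl⁻]/[HOCl] = 10^(pH − pKa) = 10^(8.18 − 7.43) = 5.623; fraction as HOCl = 1/(1 + 5.623) = 0.151.
Free chlorine required for 2.35 ppm HOCl: 2.35 / 0.151 = 15.57 ppm.
FC to add: 15.57 − 0.1 = 15.47 mg/L as Cl₂.
Cl₂ equivalent: 15.47 mg/L × 2,040,000 L = 31,550 g.
Product at 72.5% available Cl: 31,550 / 0.725 = 43,520 g.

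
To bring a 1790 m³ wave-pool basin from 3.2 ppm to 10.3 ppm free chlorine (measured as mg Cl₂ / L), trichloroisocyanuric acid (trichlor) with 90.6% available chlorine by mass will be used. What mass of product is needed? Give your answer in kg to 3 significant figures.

Volume: 1790 m³ = 1,790,000 L.
Chlorine deficit: 10.3 − 3.2 = 7.1 ppm = 7.1 mg/L as Cl₂.
Cl₂ equivalent needed: 7.1 mg/L × 1,790,000 L = 12,710,000 mg = 12,710 g.
Product at 90.6% available chlorine: 12,710 / 0.906 = 14,030 g.

14.0 kg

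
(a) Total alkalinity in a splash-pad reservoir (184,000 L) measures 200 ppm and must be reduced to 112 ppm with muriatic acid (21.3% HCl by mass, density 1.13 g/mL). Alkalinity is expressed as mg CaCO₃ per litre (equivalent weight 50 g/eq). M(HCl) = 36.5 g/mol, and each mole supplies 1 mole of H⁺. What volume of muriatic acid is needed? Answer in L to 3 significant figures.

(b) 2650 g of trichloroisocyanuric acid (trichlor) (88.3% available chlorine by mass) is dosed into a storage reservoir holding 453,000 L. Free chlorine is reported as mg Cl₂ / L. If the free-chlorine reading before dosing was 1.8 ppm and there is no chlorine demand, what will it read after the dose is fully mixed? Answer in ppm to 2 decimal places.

(a) 49.1 L; (b) 6.97 ppm

(a) Alkalinity to neutralize: (200 − 112) = 88 mg/L as CaCO₃ × 184,000 L = 16,190 g as CaCO₃.
(a) Equivalents of H⁺ required: 16,190 ÷ 50 g/eq = 323.8 eq = 323.8 mol HCl.
(a) Mass of HCl: 323.8 × 36.5 = 11,820 g.
(a) Mass of 21.3% solution: 11,820 / 0.213 = 55,490 g.
(a) Volume: 55,490 g ÷ 1.13 g/mL = 49,110 mL.

(b) Available chlorine delivered: 2650 g × 0.883 = 2340 g as Cl₂.
(b) Concentration rise: 2340 g / 453,000 L = 5.165 mg/L = 5.17 ppm.
(b) Final FC: 1.8 + 5.17 = 6.97 ppm.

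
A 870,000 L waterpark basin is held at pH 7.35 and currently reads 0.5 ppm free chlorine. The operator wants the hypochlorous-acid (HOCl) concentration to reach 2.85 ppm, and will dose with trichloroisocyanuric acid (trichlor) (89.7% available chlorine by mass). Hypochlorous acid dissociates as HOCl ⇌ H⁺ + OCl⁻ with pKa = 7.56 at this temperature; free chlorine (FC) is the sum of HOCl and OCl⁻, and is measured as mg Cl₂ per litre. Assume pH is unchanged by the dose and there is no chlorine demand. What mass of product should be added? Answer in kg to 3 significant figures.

[OCl⁻]/[HOCl] = 10^(pH − pKa) = 10^(7.35 − 7.56) = 0.6166; fraction as HOCl = 1/(1 + 0.6166) = 0.6186.
Free chlorine required for 2.85 ppm HOCl: 2.85 / 0.6186 = 4.607 ppm.
FC to add: 4.607 − 0.5 = 4.107 mg/L as Cl₂.
Cl₂ equivalent: 4.107 mg/L × 870,000 L = 3573 g.
Product at 89.7% available Cl: 3573 / 0.897 = 3984 g.

3.98 kg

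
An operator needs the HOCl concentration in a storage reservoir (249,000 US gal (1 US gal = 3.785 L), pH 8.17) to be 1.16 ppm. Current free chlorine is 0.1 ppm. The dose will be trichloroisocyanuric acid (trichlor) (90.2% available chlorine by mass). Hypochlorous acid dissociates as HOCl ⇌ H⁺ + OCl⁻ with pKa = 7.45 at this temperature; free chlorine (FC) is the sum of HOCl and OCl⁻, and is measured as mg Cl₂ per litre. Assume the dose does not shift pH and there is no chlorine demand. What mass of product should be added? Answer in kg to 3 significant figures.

Volume: 249,000 US gal × 3.785 L/gal = 942,465 L.
[OCl⁻]/[HOCl] = 10^(pH − pKa) = 10^(8.17 − 7.45) = 5.248; fraction as HOCl = 1/(1 + 5.248) = 0.16.
Free chlorine required for 1.16 ppm HOCl: 1.16 / 0.16 = 7.248 ppm.
FC to add: 7.248 − 0.1 = 7.148 mg/L as Cl₂.
Cl₂ equivalent: 7.148 mg/L × 942,465 L = 6737 g.
Product at 90.2% available Cl: 6737 / 0.902 = 7468 g.

7.47 kg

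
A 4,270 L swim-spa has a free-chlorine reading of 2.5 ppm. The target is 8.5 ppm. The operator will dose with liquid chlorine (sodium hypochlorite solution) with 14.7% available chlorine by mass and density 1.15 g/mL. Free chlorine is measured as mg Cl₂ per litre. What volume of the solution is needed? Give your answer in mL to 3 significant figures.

152 mL

Chlorine deficit: 8.5 − 2.5 = 6 ppm = 6 mg/L as Cl₂.
Cl₂ equivalent needed: 6 mg/L × 4,270 L = 25,620 mg = 25.62 g.
Product at 14.7% available chlorine: 25.62 / 0.147 = 174.3 g.
Volume at density 1.15 g/mL: 174.3 g ÷ 1.15 g/mL = 151.6 mL.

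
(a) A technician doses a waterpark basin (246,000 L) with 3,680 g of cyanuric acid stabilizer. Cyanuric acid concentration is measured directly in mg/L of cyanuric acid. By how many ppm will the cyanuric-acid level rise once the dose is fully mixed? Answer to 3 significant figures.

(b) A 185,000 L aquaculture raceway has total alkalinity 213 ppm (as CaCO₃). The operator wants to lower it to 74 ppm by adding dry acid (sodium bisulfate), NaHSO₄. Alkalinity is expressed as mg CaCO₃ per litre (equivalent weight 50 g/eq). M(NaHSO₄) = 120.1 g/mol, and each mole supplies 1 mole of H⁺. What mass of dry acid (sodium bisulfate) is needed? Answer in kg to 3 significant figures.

(a) Rise: 3,680 g / 246,000 L × 1000 = 14.96 mg/L.

(b) Alkalinity to neutralize: (213 − 74) = 139 mg/L as CaCO₃ × 185,000 L = 25,720 g as CaCO₃.
(b) Equivalents of H⁺ required: 25,720 ÷ 50 g/eq = 514.3 eq = 514.3 mol NaHSO₄.
(b) Mass of NaHSO₄: 514.3 × 120.1 = 61,770 g.

(a) 15.0 ppm; (b) 61.8 kg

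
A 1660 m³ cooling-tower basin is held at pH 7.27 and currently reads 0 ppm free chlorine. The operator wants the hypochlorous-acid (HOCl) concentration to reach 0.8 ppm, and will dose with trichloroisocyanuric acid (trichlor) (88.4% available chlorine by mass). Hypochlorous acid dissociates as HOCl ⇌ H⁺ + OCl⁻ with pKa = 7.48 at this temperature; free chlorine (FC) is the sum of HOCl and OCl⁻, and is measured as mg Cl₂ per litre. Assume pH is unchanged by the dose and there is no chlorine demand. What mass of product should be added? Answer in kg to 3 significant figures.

2.43 kg

Volume: 1660 m³ = 1,660,000 L.
[OCl⁻]/[HOCl] = 10^(pH − pKa) = 10^(7.27 − 7.48) = 0.6166; fraction as HOCl = 1/(1 + 0.6166) = 0.6186.
Free chlorine required for 0.8 ppm HOCl: 0.8 / 0.6186 = 1.293 ppm.
FC to add: 1.293 − 0 = 1.293 mg/L as Cl₂.
Cl₂ equivalent: 1.293 mg/L × 1,660,000 L = 2147 g.
Product at 88.4% available Cl: 2147 / 0.884 = 2429 g.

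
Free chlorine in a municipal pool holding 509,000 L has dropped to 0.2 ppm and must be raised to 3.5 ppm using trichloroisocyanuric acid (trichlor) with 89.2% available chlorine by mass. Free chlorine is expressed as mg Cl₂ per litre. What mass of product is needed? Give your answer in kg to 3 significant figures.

Chlorine deficit: 3.5 − 0.2 = 3.3 ppm = 3.3 mg/L as Cl₂.
Cl₂ equivalent needed: 3.3 mg/L × 509,000 L = 1,680,000 mg = 1680 g.
Product at 89.2% available chlorine: 1680 / 0.892 = 1883 g.

1.88 kg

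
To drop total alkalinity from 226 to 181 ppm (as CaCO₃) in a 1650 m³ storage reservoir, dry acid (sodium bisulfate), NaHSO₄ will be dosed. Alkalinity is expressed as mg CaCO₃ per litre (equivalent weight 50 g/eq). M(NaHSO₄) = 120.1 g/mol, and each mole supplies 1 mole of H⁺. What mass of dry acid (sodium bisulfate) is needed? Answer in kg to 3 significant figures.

Volume: 1650 m³ = 1,650,000 L.
Alkalinity to neutralize: (226 − 181) = 45 mg/L as CaCO₃ × 1,650,000 L = 74,250 g as CaCO₃.
Equivalents of H⁺ required: 74,250 ÷ 50 g/eq = 1485 eq = 1485 mol NaHSO₄.
Mass of NaHSO₄: 1485 × 120.1 = 178,300 g.

178 kg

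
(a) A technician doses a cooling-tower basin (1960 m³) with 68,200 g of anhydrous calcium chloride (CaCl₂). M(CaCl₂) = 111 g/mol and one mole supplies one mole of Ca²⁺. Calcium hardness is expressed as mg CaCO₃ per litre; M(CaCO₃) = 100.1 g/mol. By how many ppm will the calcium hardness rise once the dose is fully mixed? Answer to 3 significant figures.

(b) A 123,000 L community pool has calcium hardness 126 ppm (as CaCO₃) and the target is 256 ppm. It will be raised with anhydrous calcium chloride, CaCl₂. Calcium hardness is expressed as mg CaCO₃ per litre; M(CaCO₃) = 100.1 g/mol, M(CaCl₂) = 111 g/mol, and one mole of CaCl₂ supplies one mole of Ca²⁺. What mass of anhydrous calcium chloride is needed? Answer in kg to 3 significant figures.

(a) 31.4 ppm; (b) 17.7 kg

(a) Volume: 1960 m³ = 1,960,000 L.
(a) Moles of Ca²⁺: 68,200 g ÷ 111 g/mol = 614.4 mol.
(a) As CaCO₃: 614.4 mol × 100.1 g/mol = 61,500 g.
(a) Rise: 61,500 g / 1,960,000 L × 1000 = 31.38 mg/L.

(b) Hardness to add: (256 − 126) = 130 mg/L as CaCO₃ × 123,000 L = 15,990 g as CaCO₃.
(b) Moles of Ca²⁺ (1 mol Ca²⁺ ≡ 1 mol CaCO₃): 15,990 / 100.1 g/mol = 159.7 mol.
(b) Mass of CaCl₂: 159.7 × 111 = 17,730 g.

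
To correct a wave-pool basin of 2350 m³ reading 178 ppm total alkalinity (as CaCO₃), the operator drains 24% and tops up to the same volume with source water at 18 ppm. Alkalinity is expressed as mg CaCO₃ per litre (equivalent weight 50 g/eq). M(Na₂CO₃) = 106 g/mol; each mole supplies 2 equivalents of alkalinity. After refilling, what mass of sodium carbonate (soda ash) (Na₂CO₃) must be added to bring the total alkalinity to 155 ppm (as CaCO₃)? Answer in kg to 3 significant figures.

38.4 kg

Volume: 2350 m³ = 2,350,000 L.
After draining 24% and refilling: 178 × 0.76 + 18 × 0.24 = 139.6 ppm.
Deficit to target: 155 − 139.6 = 15.4 mg/L.
As CaCO₃: 15.4 mg/L × 2,350,000 L = 36,190 g; ÷ 50 g/eq ÷ 2 = 361.9 mol Na₂CO₃.
Mass: 361.9 × 106 = 38,360 g.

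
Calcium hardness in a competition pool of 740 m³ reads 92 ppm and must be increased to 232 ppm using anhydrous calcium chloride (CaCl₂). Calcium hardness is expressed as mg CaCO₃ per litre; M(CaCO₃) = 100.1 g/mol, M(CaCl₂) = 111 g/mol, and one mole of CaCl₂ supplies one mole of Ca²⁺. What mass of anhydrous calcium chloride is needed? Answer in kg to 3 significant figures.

115 kg

Volume: 740 m³ = 740,000 L.
Hardness to add: (232 − 92) = 140 mg/L as CaCO₃ × 740,000 L = 103,600 g as CaCO₃.
Moles of Ca²⁺ (1 mol Ca²⁺ ≡ 1 mol CaCO₃): 103,600 / 100.1 g/mol = 1035 mol.
Mass of CaCl₂: 1035 × 111 = 114,900 g.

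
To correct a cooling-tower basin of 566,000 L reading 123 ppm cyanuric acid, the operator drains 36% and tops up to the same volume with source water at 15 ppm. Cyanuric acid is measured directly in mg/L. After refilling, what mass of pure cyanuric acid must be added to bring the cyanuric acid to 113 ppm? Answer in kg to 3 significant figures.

After draining 36% and refilling: 123 × 0.64 + 15 × 0.36 = 84.12 ppm.
Deficit to target: 113 − 84.12 = 28.88 mg/L.
Mass: 28.88 mg/L × 566,000 L = 16,350 g cyanuric acid.

16.3 kg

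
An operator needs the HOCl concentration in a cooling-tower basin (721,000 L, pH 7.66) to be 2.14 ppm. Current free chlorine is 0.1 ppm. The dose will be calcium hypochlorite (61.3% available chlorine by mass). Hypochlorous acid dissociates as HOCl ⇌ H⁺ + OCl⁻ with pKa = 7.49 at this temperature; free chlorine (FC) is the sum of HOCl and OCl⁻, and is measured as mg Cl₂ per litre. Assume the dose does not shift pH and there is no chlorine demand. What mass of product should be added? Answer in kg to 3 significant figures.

6.12 kg

[OCl⁻]/[HOCl] = 10^(pH − pKa) = 10^(7.66 − 7.49) = 1.479; fraction as HOCl = 1/(1 + 1.479) = 0.4034.
Free chlorine required for 2.14 ppm HOCl: 2.14 / 0.4034 = 5.305 ppm.
FC to add: 5.305 − 0.1 = 5.205 mg/L as Cl₂.
Cl₂ equivalent: 5.205 mg/L × 721,000 L = 3753 g.
Product at 61.3% available Cl: 3753 / 0.613 = 6122 g.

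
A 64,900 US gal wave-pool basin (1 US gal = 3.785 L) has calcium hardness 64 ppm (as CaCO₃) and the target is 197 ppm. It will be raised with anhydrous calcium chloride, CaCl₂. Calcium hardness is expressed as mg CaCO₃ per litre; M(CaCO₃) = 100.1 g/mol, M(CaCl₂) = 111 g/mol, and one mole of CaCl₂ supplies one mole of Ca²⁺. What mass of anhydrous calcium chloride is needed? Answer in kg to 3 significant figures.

36.2 kg

Volume: 64,900 US gal × 3.785 L/gal = 245,646 L.
Hardness to add: (197 − 64) = 133 mg/L as CaCO₃ × 245,646 L = 32,670 g as CaCO₃.
Moles of Ca²⁺ (1 mol Ca²⁺ ≡ 1 mol CaCO₃): 32,670 / 100.1 g/mol = 326.4 mol.
Mass of CaCl₂: 326.4 × 111 = 36,230 g.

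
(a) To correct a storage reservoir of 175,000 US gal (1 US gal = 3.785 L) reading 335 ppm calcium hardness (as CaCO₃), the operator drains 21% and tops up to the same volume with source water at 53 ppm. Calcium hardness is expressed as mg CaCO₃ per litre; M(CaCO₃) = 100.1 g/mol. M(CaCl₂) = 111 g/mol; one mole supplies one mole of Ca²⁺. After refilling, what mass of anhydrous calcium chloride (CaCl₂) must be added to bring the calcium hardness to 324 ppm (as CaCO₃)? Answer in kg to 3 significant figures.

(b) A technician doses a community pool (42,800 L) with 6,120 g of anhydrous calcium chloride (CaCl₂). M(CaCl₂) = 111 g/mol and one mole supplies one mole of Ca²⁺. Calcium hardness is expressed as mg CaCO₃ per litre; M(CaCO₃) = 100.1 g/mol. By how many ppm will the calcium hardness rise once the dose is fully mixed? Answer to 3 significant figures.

(a) 35.4 kg; (b) 129 ppm

(a) Volume: 175,000 US gal × 3.785 L/gal = 662,375 L.
(a) After draining 21% and refilling: 335 × 0.79 + 53 × 0.21 = 275.78 ppm.
(a) Deficit to target: 324 − 275.78 = 48.22 mg/L.
(a) As CaCO₃: 48.22 mg/L × 662,375 L = 31,940 g; ÷ 100.1 = 319.1 mol Ca²⁺.
(a) Mass: 319.1 × 111 = 35,420 g.

(b) Moles of Ca²⁺: 6,120 g ÷ 111 g/mol = 55.14 mol.
(b) As CaCO₃: 55.14 mol × 100.1 g/mol = 5519 g.
(b) Rise: 5519 g / 42,800 L × 1000 = 128.9 mg/L.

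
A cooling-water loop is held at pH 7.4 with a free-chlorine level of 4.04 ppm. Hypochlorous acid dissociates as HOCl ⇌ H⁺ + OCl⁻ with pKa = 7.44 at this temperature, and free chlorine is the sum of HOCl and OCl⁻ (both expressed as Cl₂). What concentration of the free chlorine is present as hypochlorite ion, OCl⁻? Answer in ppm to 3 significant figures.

1.93 ppm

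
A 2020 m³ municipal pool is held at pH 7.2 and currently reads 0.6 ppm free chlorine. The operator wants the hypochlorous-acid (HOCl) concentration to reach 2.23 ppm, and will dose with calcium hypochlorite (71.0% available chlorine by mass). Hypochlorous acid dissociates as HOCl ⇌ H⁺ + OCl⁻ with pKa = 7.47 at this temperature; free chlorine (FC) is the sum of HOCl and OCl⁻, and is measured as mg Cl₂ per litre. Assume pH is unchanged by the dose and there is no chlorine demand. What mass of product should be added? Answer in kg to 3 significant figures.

Volume: 2020 m³ = 2,020,000 L.
[OCl⁻]/[HOCl] = 10^(pH − pKa) = 10^(7.2 − 7.47) = 0.537; fraction as HOCl = 1/(1 + 0.537) = 0.6506.
Free chlorine required for 2.23 ppm HOCl: 2.23 / 0.6506 = 3.428 ppm.
FC to add: 3.428 − 0.6 = 2.828 mg/L as Cl₂.
Cl₂ equivalent: 2.828 mg/L × 2,020,000 L = 5712 g.
Product at 71.0% available Cl: 5712 / 0.71 = 8045 g.

8.04 kg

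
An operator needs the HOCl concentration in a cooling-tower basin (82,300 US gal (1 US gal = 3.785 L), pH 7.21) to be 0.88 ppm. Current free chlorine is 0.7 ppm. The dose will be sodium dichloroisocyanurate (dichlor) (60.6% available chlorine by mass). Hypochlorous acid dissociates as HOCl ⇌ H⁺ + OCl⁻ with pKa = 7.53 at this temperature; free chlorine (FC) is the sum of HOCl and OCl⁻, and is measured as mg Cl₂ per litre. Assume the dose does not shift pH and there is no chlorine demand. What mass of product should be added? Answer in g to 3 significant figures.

309 g

Volume: 82,300 US gal × 3.785 L/gal = 311,506 L.
[OCl⁻]/[HOCl] = 10^(pH − pKa) = 10^(7.21 − 7.53) = 0.4786; fraction as HOCl = 1/(1 + 0.4786) = 0.6763.
Free chlorine required for 0.88 ppm HOCl: 0.88 / 0.6763 = 1.301 ppm.
FC to add: 1.301 − 0.7 = 0.6012 mg/L as Cl₂.
Cl₂ equivalent: 0.6012 mg/L × 311,506 L = 187.3 g.
Product at 60.6% available Cl: 187.3 / 0.606 = 309 g.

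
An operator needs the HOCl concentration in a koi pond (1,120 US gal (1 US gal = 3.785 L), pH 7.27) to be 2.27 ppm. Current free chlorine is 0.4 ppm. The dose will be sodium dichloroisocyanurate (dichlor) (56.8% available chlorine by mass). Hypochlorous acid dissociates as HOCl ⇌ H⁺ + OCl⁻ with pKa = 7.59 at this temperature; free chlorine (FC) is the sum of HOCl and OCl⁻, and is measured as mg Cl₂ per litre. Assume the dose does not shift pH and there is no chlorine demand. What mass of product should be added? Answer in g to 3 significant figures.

22.1 g

Volume: 1,120 US gal × 3.785 L/gal = 4,239 L.
[OCl⁻]/[HOCl] = 10^(pH − pKa) = 10^(7.27 − 7.59) = 0.4786; fraction as HOCl = 1/(1 + 0.4786) = 0.6763.
Free chlorine required for 2.27 ppm HOCl: 2.27 / 0.6763 = 3.356 ppm.
FC to add: 3.356 − 0.4 = 2.956 mg/L as Cl₂.
Cl₂ equivalent: 2.956 mg/L × 4,239 L = 12.53 g.
Product at 56.8% available Cl: 12.53 / 0.568 = 22.07 g.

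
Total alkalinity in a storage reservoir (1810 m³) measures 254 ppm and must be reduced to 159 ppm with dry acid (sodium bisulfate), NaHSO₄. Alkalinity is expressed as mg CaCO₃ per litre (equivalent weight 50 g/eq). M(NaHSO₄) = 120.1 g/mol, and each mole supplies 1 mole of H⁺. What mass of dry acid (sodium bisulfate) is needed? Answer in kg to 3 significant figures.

Volume: 1810 m³ = 1,810,000 L.
Alkalinity to neutralize: (254 − 159) = 95 mg/L as CaCO₃ × 1,810,000 L = 172,000 g as CaCO₃.
Equivalents of H⁺ required: 172,000 ÷ 50 g/eq = 3439 eq = 3439 mol NaHSO₄.
Mass of NaHSO₄: 3439 × 120.1 = 413,000 g.

413 kg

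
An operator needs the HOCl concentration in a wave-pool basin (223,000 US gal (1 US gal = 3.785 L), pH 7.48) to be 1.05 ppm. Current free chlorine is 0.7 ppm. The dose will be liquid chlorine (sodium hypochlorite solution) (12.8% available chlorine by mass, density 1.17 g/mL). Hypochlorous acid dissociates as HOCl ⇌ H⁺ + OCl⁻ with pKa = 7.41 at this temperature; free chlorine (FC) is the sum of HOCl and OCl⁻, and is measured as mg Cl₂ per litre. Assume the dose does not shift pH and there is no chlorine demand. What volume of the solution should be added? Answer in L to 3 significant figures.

8.93 L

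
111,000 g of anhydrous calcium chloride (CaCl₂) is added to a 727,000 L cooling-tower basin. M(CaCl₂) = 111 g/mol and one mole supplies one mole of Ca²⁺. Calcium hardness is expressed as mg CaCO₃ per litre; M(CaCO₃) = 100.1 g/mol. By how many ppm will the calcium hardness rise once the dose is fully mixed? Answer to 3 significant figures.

Moles of Ca²⁺: 111,000 g ÷ 111 g/mol = 1000 mol.
As CaCO₃: 1000 mol × 100.1 g/mol = 100,100 g.
Rise: 100,100 g / 727,000 L × 1000 = 137.7 mg/L.

138 ppm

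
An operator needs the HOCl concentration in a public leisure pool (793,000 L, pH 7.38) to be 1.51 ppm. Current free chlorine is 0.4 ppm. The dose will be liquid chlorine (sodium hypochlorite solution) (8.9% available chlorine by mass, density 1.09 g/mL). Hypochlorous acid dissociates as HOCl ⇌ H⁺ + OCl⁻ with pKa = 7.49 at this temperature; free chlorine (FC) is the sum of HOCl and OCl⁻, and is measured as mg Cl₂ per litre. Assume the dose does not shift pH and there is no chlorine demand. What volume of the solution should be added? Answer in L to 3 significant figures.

18.7 L

[OCl⁻]/[HOCl] = 10^(pH − pKa) = 10^(7.38 − 7.49) = 0.7762; fraction as HOCl = 1/(1 + 0.7762) = 0.563.
Free chlorine required for 1.51 ppm HOCl: 1.51 / 0.563 = 2.682 ppm.
FC to add: 2.682 − 0.4 = 2.282 mg/L as Cl₂.
Cl₂ equivalent: 2.282 mg/L × 793,000 L = 1810 g.
Product at 8.9% available Cl: 1810 / 0.089 = 20,330 g.
Volume: 20,330 g ÷ 1.09 g/mL = 18,660 mL.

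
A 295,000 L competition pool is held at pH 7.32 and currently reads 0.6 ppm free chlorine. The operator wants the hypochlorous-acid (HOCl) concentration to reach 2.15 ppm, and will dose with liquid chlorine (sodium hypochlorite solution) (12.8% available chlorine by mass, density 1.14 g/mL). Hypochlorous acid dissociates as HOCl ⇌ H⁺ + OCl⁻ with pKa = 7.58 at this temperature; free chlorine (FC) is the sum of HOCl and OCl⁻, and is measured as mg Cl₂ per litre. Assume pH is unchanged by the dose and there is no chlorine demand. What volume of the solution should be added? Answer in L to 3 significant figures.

5.52 L

[OCl⁻]/[HOCl] = 10^(pH − pKa) = 10^(7.32 − 7.58) = 0.5495; fraction as HOCl = 1/(1 + 0.5495) = 0.6454.
Free chlorine required for 2.15 ppm HOCl: 2.15 / 0.6454 = 3.332 ppm.
FC to add: 3.332 − 0.6 = 2.732 mg/L as Cl₂.
Cl₂ equivalent: 2.732 mg/L × 295,000 L = 805.8 g.
Product at 12.8% available Cl: 805.8 / 0.128 = 6295 g.
Volume: 6295 g ÷ 1.14 g/mL = 5522 mL.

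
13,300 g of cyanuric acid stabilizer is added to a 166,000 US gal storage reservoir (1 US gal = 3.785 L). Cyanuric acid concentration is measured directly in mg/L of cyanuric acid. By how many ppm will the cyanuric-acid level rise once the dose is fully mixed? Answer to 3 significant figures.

21.2 ppm

Volume: 166,000 US gal × 3.785 L/gal = 628,310 L.
Rise: 13,300 g / 628,310 L × 1000 = 21.17 mg/L.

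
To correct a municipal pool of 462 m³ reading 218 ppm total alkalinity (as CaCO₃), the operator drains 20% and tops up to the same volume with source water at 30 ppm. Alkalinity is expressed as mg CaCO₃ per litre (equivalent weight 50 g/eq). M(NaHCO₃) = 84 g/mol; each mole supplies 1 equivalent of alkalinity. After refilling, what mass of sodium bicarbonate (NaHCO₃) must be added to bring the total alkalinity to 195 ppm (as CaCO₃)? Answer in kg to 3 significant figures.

11.3 kg

Volume: 462 m³ = 462,000 L.
After draining 20% and refilling: 218 × 0.80 + 30 × 0.20 = 180.4 ppm.
Deficit to target: 195 − 180.4 = 14.6 mg/L.
As CaCO₃: 14.6 mg/L × 462,000 L = 6745 g; ÷ 50 g/eq ÷ 1 = 134.9 mol NaHCO₃.
Mass: 134.9 × 84 = 11,330 g.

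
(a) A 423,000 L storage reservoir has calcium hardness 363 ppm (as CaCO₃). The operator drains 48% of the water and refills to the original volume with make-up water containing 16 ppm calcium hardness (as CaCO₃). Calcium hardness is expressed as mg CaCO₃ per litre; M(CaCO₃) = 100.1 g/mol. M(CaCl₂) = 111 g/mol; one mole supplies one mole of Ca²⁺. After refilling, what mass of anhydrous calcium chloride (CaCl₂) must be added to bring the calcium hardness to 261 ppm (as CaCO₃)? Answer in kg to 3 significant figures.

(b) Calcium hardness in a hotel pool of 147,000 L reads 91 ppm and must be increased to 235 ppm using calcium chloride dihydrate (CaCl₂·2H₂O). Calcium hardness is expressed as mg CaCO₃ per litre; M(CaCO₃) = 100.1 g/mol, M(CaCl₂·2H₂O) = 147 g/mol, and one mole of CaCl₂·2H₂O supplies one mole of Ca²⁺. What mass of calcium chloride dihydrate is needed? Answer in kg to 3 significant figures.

(a) After draining 48% and refilling: 363 × 0.52 + 16 × 0.48 = 196.44 ppm.
(a) Deficit to target: 261 − 196.44 = 64.56 mg/L.
(a) As CaCO₃: 64.56 mg/L × 423,000 L = 27,310 g; ÷ 100.1 = 272.8 mol Ca²⁺.
(a) Mass: 272.8 × 111 = 30,280 g.

(b) Hardness to add: (235 − 91) = 144 mg/L as CaCO₃ × 147,000 L = 21,170 g as CaCO₃.
(b) Moles of Ca²⁺ (1 mol Ca²⁺ ≡ 1 mol CaCO₃): 21,170 / 100.1 g/mol = 211.5 mol.
(b) Mass of CaCl₂·2H₂O: 211.5 × 147 = 31,090 g.

(a) 30.3 kg; (b) 31.1 kg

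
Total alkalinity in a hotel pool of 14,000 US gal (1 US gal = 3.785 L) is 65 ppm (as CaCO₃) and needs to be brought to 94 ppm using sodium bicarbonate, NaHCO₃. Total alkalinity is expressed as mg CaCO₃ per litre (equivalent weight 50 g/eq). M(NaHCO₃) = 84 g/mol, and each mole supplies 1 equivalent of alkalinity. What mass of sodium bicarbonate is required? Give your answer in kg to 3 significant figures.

2.58 kg

Volume: 14,000 US gal × 3.785 L/gal = 52,990 L.
Alkalinity to add: (94 − 65) = 29 mg/L as CaCO₃ × 52,990 L = 1537 g as CaCO₃.
Equivalents: 1537 g ÷ 50 g/eq = 30.73 eq.
NaHCO₃ supplies 1 eq per mole → 30.73 mol.
Mass: 30.73 mol × 84 g/mol = 2582 g.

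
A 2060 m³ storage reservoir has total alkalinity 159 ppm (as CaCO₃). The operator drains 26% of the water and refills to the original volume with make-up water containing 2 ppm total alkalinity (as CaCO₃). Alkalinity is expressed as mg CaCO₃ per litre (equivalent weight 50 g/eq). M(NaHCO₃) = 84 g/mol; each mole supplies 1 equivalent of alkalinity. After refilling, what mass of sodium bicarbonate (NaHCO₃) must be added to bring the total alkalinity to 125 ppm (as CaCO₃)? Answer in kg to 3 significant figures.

23.6 kg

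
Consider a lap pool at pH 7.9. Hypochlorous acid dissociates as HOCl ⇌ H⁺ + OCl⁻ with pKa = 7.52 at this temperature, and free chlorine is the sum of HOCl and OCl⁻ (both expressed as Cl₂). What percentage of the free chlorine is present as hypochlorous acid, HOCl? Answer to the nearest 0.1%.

29.4%

[OCl⁻]/[HOCl] = 10^(pH − pKa) = 10^(7.9 − 7.52) = 10^0.38 = 2.399.
Fraction as HOCl = 1 / (1 + 2.399) = 0.2942.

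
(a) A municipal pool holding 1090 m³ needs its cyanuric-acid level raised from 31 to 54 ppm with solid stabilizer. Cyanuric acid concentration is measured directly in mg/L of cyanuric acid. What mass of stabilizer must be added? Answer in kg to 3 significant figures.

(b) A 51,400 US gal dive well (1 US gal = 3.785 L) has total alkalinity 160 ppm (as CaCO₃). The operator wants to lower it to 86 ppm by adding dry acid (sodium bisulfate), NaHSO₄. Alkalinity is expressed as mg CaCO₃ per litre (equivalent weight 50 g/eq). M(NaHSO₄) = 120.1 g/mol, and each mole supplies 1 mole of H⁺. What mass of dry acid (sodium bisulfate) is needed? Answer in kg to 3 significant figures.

(a) Volume: 1090 m³ = 1,090,000 L.
(a) CYA to add: (54 − 31) = 23 mg/L × 1,090,000 L = 25,070 g cyanuric acid.

(b) Volume: 51,400 US gal × 3.785 L/gal = 194,549 L.
(b) Alkalinity to neutralize: (160 − 86) = 74 mg/L as CaCO₃ × 194,549 L = 14,400 g as CaCO₃.
(b) Equivalents of H⁺ required: 14,400 ÷ 50 g/eq = 287.9 eq = 287.9 mol NaHSO₄.
(b) Mass of NaHSO₄: 287.9 × 120.1 = 34,580 g.

(a) 25.1 kg; (b) 34.6 kg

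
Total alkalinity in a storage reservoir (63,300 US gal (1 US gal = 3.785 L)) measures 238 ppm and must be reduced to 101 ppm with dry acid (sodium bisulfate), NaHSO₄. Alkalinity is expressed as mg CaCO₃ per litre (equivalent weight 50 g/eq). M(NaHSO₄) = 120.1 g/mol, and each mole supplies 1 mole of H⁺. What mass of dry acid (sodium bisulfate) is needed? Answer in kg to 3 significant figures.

Volume: 63,300 US gal × 3.785 L/gal = 239,590 L.
Alkalinity to neutralize: (238 − 101) = 137 mg/L as CaCO₃ × 239,590 L = 32,820 g as CaCO₃.
Equivalents of H⁺ required: 32,820 ÷ 50 g/eq = 656.5 eq = 656.5 mol NaHSO₄.
Mass of NaHSO₄: 656.5 × 120.1 = 78,840 g.

78.8 kg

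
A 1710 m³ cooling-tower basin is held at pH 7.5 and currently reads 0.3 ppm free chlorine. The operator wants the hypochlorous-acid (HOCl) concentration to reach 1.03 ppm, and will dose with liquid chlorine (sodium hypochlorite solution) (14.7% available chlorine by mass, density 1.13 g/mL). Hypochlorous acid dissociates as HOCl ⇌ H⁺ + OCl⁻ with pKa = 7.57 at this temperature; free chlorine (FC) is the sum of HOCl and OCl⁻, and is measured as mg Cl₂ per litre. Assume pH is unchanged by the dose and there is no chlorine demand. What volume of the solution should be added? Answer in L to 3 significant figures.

Volume: 1710 m³ = 1,710,000 L.
[OCl⁻]/[HOCl] = 10^(pH − pKa) = 10^(7.5 − 7.57) = 0.8511; fraction as HOCl = 1/(1 + 0.8511) = 0.5402.
Free chlorine required for 1.03 ppm HOCl: 1.03 / 0.5402 = 1.907 ppm.
FC to add: 1.907 − 0.3 = 1.607 mg/L as Cl₂.
Cl₂ equivalent: 1.607 mg/L × 1,710,000 L = 2747 g.
Product at 14.7% available Cl: 2747 / 0.147 = 18,690 g.
Volume: 18,690 g ÷ 1.13 g/mL = 16,540 mL.

16.5 L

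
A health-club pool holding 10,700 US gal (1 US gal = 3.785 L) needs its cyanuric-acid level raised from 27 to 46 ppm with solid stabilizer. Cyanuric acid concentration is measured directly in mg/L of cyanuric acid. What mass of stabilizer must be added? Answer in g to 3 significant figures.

Volume: 10,700 US gal × 3.785 L/gal = 40,500 L.
CYA to add: (46 − 27) = 19 mg/L × 40,500 L = 769.5 g cyanuric acid.

769 g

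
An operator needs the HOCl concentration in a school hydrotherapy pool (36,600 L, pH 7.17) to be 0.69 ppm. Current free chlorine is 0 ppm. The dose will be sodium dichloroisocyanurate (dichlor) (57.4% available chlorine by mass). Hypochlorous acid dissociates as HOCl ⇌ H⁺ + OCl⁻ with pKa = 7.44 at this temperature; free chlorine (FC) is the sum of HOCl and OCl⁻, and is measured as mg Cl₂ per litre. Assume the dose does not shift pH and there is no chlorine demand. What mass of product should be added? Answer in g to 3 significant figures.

[OCl⁻]/[HOCl] = 10^(pH − pKa) = 10^(7.17 − 7.44) = 0.537; fraction as HOCl = 1/(1 + 0.537) = 0.6506.
Free chlorine required for 0.69 ppm HOCl: 0.69 / 0.6506 = 1.061 ppm.
FC to add: 1.061 − 0 = 1.061 mg/L as Cl₂.
Cl₂ equivalent: 1.061 mg/L × 36,600 L = 38.82 g.
Product at 57.4% available Cl: 38.82 / 0.574 = 67.62 g.

67.6 g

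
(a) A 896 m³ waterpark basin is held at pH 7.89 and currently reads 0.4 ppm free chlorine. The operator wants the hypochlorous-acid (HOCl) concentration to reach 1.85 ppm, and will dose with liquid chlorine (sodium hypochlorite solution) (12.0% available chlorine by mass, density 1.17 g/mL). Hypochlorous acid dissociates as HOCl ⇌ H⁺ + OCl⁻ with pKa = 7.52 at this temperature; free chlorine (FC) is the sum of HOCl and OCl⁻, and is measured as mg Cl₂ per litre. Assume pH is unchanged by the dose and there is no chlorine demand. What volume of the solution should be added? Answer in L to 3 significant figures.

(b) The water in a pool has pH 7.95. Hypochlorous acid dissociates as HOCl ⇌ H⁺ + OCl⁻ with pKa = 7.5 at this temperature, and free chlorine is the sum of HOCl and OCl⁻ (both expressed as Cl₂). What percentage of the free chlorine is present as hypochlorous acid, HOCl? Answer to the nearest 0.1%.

(a) Volume: 896 m³ = 896,000 L.
(a) [OCl⁻]/[HOCl] = 10^(pH − pKa) = 10^(7.89 − 7.52) = 2.344; fraction as HOCl = 1/(1 + 2.344) = 0.299.
(a) Free chlorine required for 1.85 ppm HOCl: 1.85 / 0.299 = 6.187 ppm.
(a) FC to add: 6.187 − 0.4 = 5.787 mg/L as Cl₂.
(a) Cl₂ equivalent: 5.787 mg/L × 896,000 L = 5185 g.
(a) Product at 12.0% available Cl: 5185 / 0.12 = 43,210 g.
(a) Volume: 43,210 g ÷ 1.17 g/mL = 36,930 mL.

(b) [OCl⁻]/[HOCl] = 10^(pH − pKa) = 10^(7.95 − 7.5) = 10^0.45 = 2.818.
(b) Fraction as HOCl = 1 / (1 + 2.818) = 0.2619.

(a) 36.9 L; (b) 26.2%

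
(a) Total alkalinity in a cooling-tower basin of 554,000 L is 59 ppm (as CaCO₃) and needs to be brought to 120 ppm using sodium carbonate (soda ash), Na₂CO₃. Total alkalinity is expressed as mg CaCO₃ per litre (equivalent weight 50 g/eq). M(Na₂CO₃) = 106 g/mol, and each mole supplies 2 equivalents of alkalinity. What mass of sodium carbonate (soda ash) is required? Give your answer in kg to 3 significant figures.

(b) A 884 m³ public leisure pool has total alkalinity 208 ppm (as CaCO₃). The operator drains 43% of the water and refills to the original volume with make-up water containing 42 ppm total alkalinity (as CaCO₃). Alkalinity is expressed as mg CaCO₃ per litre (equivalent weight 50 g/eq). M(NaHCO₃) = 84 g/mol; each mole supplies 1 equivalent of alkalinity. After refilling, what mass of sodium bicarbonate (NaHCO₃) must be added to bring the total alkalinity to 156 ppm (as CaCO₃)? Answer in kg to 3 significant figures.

(a) 35.8 kg; (b) 28.8 kg

(a) Alkalinity to add: (120 − 59) = 61 mg/L as CaCO₃ × 554,000 L = 33,790 g as CaCO₃.
(a) Equivalents: 33,790 g ÷ 50 g/eq = 675.9 eq.
(a) Each mole of Na₂CO₃ supplies 2 eq, so 675.9 / 2 = 337.9 mol.
(a) Mass: 337.9 mol × 106 g/mol = 35,820 g.

(b) Volume: 884 m³ = 884,000 L.
(b) After draining 43% and refilling: 208 × 0.57 + 42 × 0.43 = 136.62 ppm.
(b) Deficit to target: 156 − 136.62 = 19.38 mg/L.
(b) As CaCO₃: 19.38 mg/L × 884,000 L = 17,130 g; ÷ 50 g/eq ÷ 1 = 342.6 mol NaHCO₃.
(b) Mass: 342.6 × 84 = 28,780 g.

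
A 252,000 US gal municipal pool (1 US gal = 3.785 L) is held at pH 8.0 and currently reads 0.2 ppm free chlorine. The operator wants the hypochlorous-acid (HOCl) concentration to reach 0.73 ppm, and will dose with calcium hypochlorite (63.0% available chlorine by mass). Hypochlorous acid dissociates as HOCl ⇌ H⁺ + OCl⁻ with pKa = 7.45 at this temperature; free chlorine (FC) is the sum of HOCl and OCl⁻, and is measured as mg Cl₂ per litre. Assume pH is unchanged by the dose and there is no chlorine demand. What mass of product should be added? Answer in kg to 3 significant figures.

Volume: 252,000 US gal × 3.785 L/gal = 953,820 L.
[OCl⁻]/[HOCl] = 10^(pH − pKa) = 10^(8.0 − 7.45) = 3.548; fraction as HOCl = 1/(1 + 3.548) = 0.2199.
Free chlorine required for 0.73 ppm HOCl: 0.73 / 0.2199 = 3.32 ppm.
FC to add: 3.32 − 0.2 = 3.12 mg/L as Cl₂.
Cl₂ equivalent: 3.12 mg/L × 953,820 L = 2976 g.
Product at 63.0% available Cl: 2976 / 0.63 = 4724 g.

4.72 kg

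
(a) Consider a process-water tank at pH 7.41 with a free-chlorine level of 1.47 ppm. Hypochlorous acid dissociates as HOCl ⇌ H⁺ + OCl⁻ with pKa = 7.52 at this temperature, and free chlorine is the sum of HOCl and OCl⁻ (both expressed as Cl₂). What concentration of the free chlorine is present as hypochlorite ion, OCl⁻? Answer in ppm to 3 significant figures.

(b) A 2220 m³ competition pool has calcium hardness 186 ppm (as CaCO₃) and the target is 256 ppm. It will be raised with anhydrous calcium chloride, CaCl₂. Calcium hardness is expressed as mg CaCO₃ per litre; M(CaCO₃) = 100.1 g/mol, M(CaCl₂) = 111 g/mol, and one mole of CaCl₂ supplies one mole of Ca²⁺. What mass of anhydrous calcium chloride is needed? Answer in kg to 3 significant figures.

(a) [OCl⁻]/[HOCl] = 10^(pH − pKa) = 10^(7.41 − 7.52) = 10^-0.11 = 0.7762.
(a) Fraction as HOCl = 1 / (1 + 0.7762) = 0.563.
(a) OCl⁻ = (1 − 0.563) × 1.47 ppm = 0.6424 ppm.

(b) Volume: 2220 m³ = 2,220,000 L.
(b) Hardness to add: (256 − 186) = 70 mg/L as CaCO₃ × 2,220,000 L = 155,400 g as CaCO₃.
(b) Moles of Ca²⁺ (1 mol Ca²⁺ ≡ 1 mol CaCO₃): 155,400 / 100.1 g/mol = 1552 mol.
(b) Mass of CaCl₂: 1552 × 111 = 172,300 g.

(a) 0.642 ppm; (b) 172 kg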